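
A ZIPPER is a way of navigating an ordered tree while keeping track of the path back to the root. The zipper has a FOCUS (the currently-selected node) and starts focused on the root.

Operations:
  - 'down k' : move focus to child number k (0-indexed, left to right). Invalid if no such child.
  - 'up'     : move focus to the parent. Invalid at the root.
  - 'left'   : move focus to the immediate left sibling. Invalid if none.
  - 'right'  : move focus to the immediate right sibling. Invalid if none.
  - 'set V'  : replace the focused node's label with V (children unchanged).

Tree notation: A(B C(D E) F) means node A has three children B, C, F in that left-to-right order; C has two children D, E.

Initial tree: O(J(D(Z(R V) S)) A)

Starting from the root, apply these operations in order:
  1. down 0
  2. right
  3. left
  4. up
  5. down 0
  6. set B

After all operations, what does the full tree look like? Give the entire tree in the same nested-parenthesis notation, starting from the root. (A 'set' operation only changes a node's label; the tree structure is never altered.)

Answer: O(B(D(Z(R V) S)) A)

Derivation:
Step 1 (down 0): focus=J path=0 depth=1 children=['D'] left=[] right=['A'] parent=O
Step 2 (right): focus=A path=1 depth=1 children=[] left=['J'] right=[] parent=O
Step 3 (left): focus=J path=0 depth=1 children=['D'] left=[] right=['A'] parent=O
Step 4 (up): focus=O path=root depth=0 children=['J', 'A'] (at root)
Step 5 (down 0): focus=J path=0 depth=1 children=['D'] left=[] right=['A'] parent=O
Step 6 (set B): focus=B path=0 depth=1 children=['D'] left=[] right=['A'] parent=O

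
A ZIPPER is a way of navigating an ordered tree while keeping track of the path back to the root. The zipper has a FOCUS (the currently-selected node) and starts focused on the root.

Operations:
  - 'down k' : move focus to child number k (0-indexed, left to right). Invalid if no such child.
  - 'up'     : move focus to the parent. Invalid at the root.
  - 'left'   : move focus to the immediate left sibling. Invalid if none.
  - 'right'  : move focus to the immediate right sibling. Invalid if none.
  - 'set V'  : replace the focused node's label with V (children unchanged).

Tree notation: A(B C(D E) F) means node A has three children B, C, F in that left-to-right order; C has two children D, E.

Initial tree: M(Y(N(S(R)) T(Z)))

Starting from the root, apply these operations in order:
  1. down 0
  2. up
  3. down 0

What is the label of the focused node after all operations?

Answer: Y

Derivation:
Step 1 (down 0): focus=Y path=0 depth=1 children=['N', 'T'] left=[] right=[] parent=M
Step 2 (up): focus=M path=root depth=0 children=['Y'] (at root)
Step 3 (down 0): focus=Y path=0 depth=1 children=['N', 'T'] left=[] right=[] parent=M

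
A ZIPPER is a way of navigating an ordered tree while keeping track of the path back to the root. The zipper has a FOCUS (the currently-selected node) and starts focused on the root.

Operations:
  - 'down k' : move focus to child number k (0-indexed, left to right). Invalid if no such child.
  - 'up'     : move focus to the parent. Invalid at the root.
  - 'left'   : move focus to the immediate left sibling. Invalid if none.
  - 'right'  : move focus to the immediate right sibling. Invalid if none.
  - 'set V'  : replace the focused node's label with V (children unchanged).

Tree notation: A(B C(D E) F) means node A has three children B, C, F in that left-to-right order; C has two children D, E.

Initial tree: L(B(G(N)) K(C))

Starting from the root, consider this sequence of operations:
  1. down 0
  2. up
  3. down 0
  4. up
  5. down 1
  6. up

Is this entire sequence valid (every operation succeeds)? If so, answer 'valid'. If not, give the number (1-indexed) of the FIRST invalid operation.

Step 1 (down 0): focus=B path=0 depth=1 children=['G'] left=[] right=['K'] parent=L
Step 2 (up): focus=L path=root depth=0 children=['B', 'K'] (at root)
Step 3 (down 0): focus=B path=0 depth=1 children=['G'] left=[] right=['K'] parent=L
Step 4 (up): focus=L path=root depth=0 children=['B', 'K'] (at root)
Step 5 (down 1): focus=K path=1 depth=1 children=['C'] left=['B'] right=[] parent=L
Step 6 (up): focus=L path=root depth=0 children=['B', 'K'] (at root)

Answer: valid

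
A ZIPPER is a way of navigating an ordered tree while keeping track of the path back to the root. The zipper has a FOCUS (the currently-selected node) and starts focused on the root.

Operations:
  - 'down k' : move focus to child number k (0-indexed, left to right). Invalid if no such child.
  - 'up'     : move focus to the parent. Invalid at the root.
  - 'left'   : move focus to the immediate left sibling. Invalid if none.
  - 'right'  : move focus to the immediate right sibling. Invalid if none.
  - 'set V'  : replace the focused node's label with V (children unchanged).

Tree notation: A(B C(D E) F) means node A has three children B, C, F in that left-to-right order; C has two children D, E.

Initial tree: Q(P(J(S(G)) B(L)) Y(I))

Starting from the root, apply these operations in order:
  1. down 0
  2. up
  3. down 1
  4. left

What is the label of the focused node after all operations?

Step 1 (down 0): focus=P path=0 depth=1 children=['J', 'B'] left=[] right=['Y'] parent=Q
Step 2 (up): focus=Q path=root depth=0 children=['P', 'Y'] (at root)
Step 3 (down 1): focus=Y path=1 depth=1 children=['I'] left=['P'] right=[] parent=Q
Step 4 (left): focus=P path=0 depth=1 children=['J', 'B'] left=[] right=['Y'] parent=Q

Answer: P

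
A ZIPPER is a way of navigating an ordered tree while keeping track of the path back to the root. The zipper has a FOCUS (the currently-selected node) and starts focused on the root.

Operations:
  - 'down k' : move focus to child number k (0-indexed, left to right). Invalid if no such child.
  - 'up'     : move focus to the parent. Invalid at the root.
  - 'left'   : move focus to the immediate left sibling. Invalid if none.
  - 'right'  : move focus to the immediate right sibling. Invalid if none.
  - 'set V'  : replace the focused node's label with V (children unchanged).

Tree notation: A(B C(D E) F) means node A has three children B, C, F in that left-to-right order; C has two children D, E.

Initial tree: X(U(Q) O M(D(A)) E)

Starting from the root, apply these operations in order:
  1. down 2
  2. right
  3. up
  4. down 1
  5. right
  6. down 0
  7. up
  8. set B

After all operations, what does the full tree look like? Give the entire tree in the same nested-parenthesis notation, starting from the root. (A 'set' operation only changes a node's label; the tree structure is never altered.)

Answer: X(U(Q) O B(D(A)) E)

Derivation:
Step 1 (down 2): focus=M path=2 depth=1 children=['D'] left=['U', 'O'] right=['E'] parent=X
Step 2 (right): focus=E path=3 depth=1 children=[] left=['U', 'O', 'M'] right=[] parent=X
Step 3 (up): focus=X path=root depth=0 children=['U', 'O', 'M', 'E'] (at root)
Step 4 (down 1): focus=O path=1 depth=1 children=[] left=['U'] right=['M', 'E'] parent=X
Step 5 (right): focus=M path=2 depth=1 children=['D'] left=['U', 'O'] right=['E'] parent=X
Step 6 (down 0): focus=D path=2/0 depth=2 children=['A'] left=[] right=[] parent=M
Step 7 (up): focus=M path=2 depth=1 children=['D'] left=['U', 'O'] right=['E'] parent=X
Step 8 (set B): focus=B path=2 depth=1 children=['D'] left=['U', 'O'] right=['E'] parent=X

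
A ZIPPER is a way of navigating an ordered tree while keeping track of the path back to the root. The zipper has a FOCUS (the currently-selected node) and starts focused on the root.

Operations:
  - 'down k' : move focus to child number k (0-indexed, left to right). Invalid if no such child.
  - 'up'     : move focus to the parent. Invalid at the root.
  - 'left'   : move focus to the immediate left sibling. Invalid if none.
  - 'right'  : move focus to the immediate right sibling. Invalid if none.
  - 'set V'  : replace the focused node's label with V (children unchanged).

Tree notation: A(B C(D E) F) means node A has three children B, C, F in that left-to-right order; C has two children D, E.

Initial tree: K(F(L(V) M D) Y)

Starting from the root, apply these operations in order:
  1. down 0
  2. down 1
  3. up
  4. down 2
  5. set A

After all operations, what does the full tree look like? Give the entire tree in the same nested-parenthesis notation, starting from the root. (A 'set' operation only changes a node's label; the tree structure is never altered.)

Step 1 (down 0): focus=F path=0 depth=1 children=['L', 'M', 'D'] left=[] right=['Y'] parent=K
Step 2 (down 1): focus=M path=0/1 depth=2 children=[] left=['L'] right=['D'] parent=F
Step 3 (up): focus=F path=0 depth=1 children=['L', 'M', 'D'] left=[] right=['Y'] parent=K
Step 4 (down 2): focus=D path=0/2 depth=2 children=[] left=['L', 'M'] right=[] parent=F
Step 5 (set A): focus=A path=0/2 depth=2 children=[] left=['L', 'M'] right=[] parent=F

Answer: K(F(L(V) M A) Y)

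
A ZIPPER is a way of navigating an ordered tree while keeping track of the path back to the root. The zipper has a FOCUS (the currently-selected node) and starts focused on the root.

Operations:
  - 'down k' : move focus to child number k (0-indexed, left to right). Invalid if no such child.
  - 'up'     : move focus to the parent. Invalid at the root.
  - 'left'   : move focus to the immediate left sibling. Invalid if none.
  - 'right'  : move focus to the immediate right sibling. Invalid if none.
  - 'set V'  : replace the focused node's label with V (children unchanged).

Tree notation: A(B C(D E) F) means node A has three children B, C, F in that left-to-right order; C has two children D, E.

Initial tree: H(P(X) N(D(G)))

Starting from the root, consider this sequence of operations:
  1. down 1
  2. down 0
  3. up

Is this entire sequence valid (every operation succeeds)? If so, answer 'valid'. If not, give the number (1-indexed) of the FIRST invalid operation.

Answer: valid

Derivation:
Step 1 (down 1): focus=N path=1 depth=1 children=['D'] left=['P'] right=[] parent=H
Step 2 (down 0): focus=D path=1/0 depth=2 children=['G'] left=[] right=[] parent=N
Step 3 (up): focus=N path=1 depth=1 children=['D'] left=['P'] right=[] parent=H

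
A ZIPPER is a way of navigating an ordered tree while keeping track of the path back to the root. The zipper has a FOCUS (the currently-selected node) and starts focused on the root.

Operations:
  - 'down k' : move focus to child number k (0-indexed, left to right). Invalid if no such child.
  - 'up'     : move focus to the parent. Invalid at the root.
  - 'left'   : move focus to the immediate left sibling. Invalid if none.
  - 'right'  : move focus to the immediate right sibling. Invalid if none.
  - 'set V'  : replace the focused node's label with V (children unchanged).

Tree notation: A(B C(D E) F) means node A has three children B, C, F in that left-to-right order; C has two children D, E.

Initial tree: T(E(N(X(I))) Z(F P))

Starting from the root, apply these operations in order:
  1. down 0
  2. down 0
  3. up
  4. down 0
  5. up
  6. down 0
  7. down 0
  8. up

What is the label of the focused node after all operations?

Step 1 (down 0): focus=E path=0 depth=1 children=['N'] left=[] right=['Z'] parent=T
Step 2 (down 0): focus=N path=0/0 depth=2 children=['X'] left=[] right=[] parent=E
Step 3 (up): focus=E path=0 depth=1 children=['N'] left=[] right=['Z'] parent=T
Step 4 (down 0): focus=N path=0/0 depth=2 children=['X'] left=[] right=[] parent=E
Step 5 (up): focus=E path=0 depth=1 children=['N'] left=[] right=['Z'] parent=T
Step 6 (down 0): focus=N path=0/0 depth=2 children=['X'] left=[] right=[] parent=E
Step 7 (down 0): focus=X path=0/0/0 depth=3 children=['I'] left=[] right=[] parent=N
Step 8 (up): focus=N path=0/0 depth=2 children=['X'] left=[] right=[] parent=E

Answer: N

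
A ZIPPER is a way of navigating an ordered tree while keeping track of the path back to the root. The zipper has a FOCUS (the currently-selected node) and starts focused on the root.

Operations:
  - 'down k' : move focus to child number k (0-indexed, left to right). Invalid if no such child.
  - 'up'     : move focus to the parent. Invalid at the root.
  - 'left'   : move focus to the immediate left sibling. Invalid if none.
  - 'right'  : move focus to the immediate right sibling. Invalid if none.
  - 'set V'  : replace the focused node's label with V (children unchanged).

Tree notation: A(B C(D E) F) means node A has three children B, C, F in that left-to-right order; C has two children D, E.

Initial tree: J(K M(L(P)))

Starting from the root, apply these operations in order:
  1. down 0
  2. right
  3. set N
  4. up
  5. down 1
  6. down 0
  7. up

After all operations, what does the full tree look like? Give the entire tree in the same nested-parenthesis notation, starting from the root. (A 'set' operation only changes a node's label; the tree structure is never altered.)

Answer: J(K N(L(P)))

Derivation:
Step 1 (down 0): focus=K path=0 depth=1 children=[] left=[] right=['M'] parent=J
Step 2 (right): focus=M path=1 depth=1 children=['L'] left=['K'] right=[] parent=J
Step 3 (set N): focus=N path=1 depth=1 children=['L'] left=['K'] right=[] parent=J
Step 4 (up): focus=J path=root depth=0 children=['K', 'N'] (at root)
Step 5 (down 1): focus=N path=1 depth=1 children=['L'] left=['K'] right=[] parent=J
Step 6 (down 0): focus=L path=1/0 depth=2 children=['P'] left=[] right=[] parent=N
Step 7 (up): focus=N path=1 depth=1 children=['L'] left=['K'] right=[] parent=J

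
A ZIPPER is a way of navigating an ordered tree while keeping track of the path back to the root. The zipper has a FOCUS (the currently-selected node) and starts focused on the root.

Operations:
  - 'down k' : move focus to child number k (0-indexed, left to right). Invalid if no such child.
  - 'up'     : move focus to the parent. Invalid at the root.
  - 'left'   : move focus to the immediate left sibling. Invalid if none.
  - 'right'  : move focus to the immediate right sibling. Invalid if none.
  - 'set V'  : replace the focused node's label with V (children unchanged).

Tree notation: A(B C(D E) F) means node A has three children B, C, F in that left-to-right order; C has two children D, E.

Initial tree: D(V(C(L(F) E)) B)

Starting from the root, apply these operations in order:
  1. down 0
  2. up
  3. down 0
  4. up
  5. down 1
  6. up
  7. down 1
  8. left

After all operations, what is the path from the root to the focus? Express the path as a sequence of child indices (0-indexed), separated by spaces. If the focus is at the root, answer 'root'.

Answer: 0

Derivation:
Step 1 (down 0): focus=V path=0 depth=1 children=['C'] left=[] right=['B'] parent=D
Step 2 (up): focus=D path=root depth=0 children=['V', 'B'] (at root)
Step 3 (down 0): focus=V path=0 depth=1 children=['C'] left=[] right=['B'] parent=D
Step 4 (up): focus=D path=root depth=0 children=['V', 'B'] (at root)
Step 5 (down 1): focus=B path=1 depth=1 children=[] left=['V'] right=[] parent=D
Step 6 (up): focus=D path=root depth=0 children=['V', 'B'] (at root)
Step 7 (down 1): focus=B path=1 depth=1 children=[] left=['V'] right=[] parent=D
Step 8 (left): focus=V path=0 depth=1 children=['C'] left=[] right=['B'] parent=D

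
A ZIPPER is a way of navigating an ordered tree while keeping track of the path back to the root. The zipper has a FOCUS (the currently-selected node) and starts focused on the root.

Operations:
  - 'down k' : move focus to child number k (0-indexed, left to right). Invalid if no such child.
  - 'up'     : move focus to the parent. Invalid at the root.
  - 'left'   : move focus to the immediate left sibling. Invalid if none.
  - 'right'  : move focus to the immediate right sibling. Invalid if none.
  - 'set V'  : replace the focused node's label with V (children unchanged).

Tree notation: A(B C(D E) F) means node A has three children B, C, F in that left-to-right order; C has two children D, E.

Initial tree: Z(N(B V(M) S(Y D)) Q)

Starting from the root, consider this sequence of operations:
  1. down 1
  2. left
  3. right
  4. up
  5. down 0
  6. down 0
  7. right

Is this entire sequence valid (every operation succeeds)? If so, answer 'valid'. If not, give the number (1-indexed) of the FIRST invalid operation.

Answer: valid

Derivation:
Step 1 (down 1): focus=Q path=1 depth=1 children=[] left=['N'] right=[] parent=Z
Step 2 (left): focus=N path=0 depth=1 children=['B', 'V', 'S'] left=[] right=['Q'] parent=Z
Step 3 (right): focus=Q path=1 depth=1 children=[] left=['N'] right=[] parent=Z
Step 4 (up): focus=Z path=root depth=0 children=['N', 'Q'] (at root)
Step 5 (down 0): focus=N path=0 depth=1 children=['B', 'V', 'S'] left=[] right=['Q'] parent=Z
Step 6 (down 0): focus=B path=0/0 depth=2 children=[] left=[] right=['V', 'S'] parent=N
Step 7 (right): focus=V path=0/1 depth=2 children=['M'] left=['B'] right=['S'] parent=N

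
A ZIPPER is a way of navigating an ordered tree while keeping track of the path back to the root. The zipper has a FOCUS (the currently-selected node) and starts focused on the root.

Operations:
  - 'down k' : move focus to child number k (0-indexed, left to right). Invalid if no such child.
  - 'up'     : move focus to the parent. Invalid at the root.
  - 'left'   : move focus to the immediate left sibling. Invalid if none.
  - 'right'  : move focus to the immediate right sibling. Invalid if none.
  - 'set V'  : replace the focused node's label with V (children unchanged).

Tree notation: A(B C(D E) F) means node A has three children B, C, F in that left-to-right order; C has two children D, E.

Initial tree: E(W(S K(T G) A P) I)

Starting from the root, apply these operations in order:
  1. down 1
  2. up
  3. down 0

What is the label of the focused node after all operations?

Answer: W

Derivation:
Step 1 (down 1): focus=I path=1 depth=1 children=[] left=['W'] right=[] parent=E
Step 2 (up): focus=E path=root depth=0 children=['W', 'I'] (at root)
Step 3 (down 0): focus=W path=0 depth=1 children=['S', 'K', 'A', 'P'] left=[] right=['I'] parent=E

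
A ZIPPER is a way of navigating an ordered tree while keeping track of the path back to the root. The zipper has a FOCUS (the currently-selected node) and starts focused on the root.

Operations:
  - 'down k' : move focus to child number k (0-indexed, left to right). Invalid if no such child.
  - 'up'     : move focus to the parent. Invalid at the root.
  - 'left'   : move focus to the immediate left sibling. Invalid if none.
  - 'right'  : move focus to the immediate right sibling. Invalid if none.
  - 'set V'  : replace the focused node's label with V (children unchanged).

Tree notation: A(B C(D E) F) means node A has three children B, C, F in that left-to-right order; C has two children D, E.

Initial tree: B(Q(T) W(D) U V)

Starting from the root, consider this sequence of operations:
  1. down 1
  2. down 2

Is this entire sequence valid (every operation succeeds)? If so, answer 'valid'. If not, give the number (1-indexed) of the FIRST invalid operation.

Step 1 (down 1): focus=W path=1 depth=1 children=['D'] left=['Q'] right=['U', 'V'] parent=B
Step 2 (down 2): INVALID

Answer: 2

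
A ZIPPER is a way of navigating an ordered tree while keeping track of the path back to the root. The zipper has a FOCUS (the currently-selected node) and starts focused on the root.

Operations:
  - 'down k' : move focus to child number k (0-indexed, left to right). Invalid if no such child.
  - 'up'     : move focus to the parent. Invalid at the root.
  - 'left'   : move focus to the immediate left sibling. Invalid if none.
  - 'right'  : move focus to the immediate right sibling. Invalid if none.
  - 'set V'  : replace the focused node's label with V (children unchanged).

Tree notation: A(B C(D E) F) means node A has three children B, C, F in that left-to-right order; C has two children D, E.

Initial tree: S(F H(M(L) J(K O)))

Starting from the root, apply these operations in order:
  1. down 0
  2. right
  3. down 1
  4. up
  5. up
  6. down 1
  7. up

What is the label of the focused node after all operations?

Step 1 (down 0): focus=F path=0 depth=1 children=[] left=[] right=['H'] parent=S
Step 2 (right): focus=H path=1 depth=1 children=['M', 'J'] left=['F'] right=[] parent=S
Step 3 (down 1): focus=J path=1/1 depth=2 children=['K', 'O'] left=['M'] right=[] parent=H
Step 4 (up): focus=H path=1 depth=1 children=['M', 'J'] left=['F'] right=[] parent=S
Step 5 (up): focus=S path=root depth=0 children=['F', 'H'] (at root)
Step 6 (down 1): focus=H path=1 depth=1 children=['M', 'J'] left=['F'] right=[] parent=S
Step 7 (up): focus=S path=root depth=0 children=['F', 'H'] (at root)

Answer: S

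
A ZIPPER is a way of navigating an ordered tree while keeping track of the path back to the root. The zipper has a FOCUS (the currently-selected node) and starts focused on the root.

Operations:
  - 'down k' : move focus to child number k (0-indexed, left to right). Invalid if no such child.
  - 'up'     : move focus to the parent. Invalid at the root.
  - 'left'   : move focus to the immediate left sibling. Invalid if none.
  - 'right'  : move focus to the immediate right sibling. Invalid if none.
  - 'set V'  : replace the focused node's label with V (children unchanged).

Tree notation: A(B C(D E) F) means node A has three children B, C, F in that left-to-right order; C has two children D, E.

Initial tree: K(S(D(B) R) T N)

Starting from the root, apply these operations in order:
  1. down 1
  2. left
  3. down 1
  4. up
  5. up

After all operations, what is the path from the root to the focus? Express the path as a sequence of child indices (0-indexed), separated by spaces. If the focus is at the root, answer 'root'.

Step 1 (down 1): focus=T path=1 depth=1 children=[] left=['S'] right=['N'] parent=K
Step 2 (left): focus=S path=0 depth=1 children=['D', 'R'] left=[] right=['T', 'N'] parent=K
Step 3 (down 1): focus=R path=0/1 depth=2 children=[] left=['D'] right=[] parent=S
Step 4 (up): focus=S path=0 depth=1 children=['D', 'R'] left=[] right=['T', 'N'] parent=K
Step 5 (up): focus=K path=root depth=0 children=['S', 'T', 'N'] (at root)

Answer: root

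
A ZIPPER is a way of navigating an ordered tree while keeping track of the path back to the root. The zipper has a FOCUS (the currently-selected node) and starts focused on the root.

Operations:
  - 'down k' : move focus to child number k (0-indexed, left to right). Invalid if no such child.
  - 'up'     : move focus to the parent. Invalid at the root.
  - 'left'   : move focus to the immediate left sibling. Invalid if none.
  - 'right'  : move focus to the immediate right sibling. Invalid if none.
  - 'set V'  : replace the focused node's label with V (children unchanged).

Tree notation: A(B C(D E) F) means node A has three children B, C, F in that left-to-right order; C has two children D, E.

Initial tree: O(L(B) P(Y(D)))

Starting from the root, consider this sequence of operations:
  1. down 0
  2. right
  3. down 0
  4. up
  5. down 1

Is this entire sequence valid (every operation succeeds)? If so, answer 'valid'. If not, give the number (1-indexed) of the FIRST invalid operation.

Answer: 5

Derivation:
Step 1 (down 0): focus=L path=0 depth=1 children=['B'] left=[] right=['P'] parent=O
Step 2 (right): focus=P path=1 depth=1 children=['Y'] left=['L'] right=[] parent=O
Step 3 (down 0): focus=Y path=1/0 depth=2 children=['D'] left=[] right=[] parent=P
Step 4 (up): focus=P path=1 depth=1 children=['Y'] left=['L'] right=[] parent=O
Step 5 (down 1): INVALID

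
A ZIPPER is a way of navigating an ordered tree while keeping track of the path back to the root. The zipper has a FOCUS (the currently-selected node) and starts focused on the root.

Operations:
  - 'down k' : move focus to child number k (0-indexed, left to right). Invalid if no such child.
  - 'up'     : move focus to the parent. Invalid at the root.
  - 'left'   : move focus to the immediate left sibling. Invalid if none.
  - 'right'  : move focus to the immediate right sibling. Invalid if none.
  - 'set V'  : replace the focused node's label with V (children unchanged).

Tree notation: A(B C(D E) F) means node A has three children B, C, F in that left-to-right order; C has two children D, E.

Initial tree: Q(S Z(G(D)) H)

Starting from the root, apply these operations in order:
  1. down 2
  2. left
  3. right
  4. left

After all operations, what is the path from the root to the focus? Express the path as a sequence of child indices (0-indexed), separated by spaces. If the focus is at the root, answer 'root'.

Step 1 (down 2): focus=H path=2 depth=1 children=[] left=['S', 'Z'] right=[] parent=Q
Step 2 (left): focus=Z path=1 depth=1 children=['G'] left=['S'] right=['H'] parent=Q
Step 3 (right): focus=H path=2 depth=1 children=[] left=['S', 'Z'] right=[] parent=Q
Step 4 (left): focus=Z path=1 depth=1 children=['G'] left=['S'] right=['H'] parent=Q

Answer: 1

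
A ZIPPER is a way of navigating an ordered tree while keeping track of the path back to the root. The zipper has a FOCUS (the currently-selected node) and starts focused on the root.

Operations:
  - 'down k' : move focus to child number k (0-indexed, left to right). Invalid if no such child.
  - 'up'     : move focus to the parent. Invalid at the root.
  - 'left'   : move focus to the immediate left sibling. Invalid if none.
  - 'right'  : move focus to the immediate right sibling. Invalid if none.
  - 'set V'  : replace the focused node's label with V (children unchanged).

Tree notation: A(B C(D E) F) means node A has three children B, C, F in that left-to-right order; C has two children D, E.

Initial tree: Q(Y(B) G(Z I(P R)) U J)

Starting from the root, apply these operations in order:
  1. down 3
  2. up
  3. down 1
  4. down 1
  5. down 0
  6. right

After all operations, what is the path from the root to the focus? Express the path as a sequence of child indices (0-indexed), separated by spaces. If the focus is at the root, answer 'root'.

Step 1 (down 3): focus=J path=3 depth=1 children=[] left=['Y', 'G', 'U'] right=[] parent=Q
Step 2 (up): focus=Q path=root depth=0 children=['Y', 'G', 'U', 'J'] (at root)
Step 3 (down 1): focus=G path=1 depth=1 children=['Z', 'I'] left=['Y'] right=['U', 'J'] parent=Q
Step 4 (down 1): focus=I path=1/1 depth=2 children=['P', 'R'] left=['Z'] right=[] parent=G
Step 5 (down 0): focus=P path=1/1/0 depth=3 children=[] left=[] right=['R'] parent=I
Step 6 (right): focus=R path=1/1/1 depth=3 children=[] left=['P'] right=[] parent=I

Answer: 1 1 1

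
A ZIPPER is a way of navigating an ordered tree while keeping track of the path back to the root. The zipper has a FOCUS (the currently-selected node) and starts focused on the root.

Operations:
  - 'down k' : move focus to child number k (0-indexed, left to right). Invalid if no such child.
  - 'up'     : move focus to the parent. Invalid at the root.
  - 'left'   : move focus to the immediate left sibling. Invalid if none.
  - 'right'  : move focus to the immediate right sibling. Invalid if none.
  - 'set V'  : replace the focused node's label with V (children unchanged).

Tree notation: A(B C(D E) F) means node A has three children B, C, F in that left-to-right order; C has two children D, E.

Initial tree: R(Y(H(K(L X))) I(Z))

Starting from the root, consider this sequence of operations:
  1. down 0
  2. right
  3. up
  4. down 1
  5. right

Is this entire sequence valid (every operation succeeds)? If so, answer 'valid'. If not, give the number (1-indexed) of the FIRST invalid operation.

Step 1 (down 0): focus=Y path=0 depth=1 children=['H'] left=[] right=['I'] parent=R
Step 2 (right): focus=I path=1 depth=1 children=['Z'] left=['Y'] right=[] parent=R
Step 3 (up): focus=R path=root depth=0 children=['Y', 'I'] (at root)
Step 4 (down 1): focus=I path=1 depth=1 children=['Z'] left=['Y'] right=[] parent=R
Step 5 (right): INVALID

Answer: 5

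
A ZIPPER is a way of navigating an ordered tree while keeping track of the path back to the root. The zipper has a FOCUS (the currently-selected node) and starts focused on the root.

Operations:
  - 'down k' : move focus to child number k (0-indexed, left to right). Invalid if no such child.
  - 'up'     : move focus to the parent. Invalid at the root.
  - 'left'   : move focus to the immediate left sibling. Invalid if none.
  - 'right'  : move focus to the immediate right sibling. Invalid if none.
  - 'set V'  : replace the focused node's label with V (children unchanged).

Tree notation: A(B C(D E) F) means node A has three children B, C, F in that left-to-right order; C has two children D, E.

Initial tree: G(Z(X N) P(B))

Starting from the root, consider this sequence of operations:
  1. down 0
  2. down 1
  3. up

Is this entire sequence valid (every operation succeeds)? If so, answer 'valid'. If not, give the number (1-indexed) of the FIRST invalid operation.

Answer: valid

Derivation:
Step 1 (down 0): focus=Z path=0 depth=1 children=['X', 'N'] left=[] right=['P'] parent=G
Step 2 (down 1): focus=N path=0/1 depth=2 children=[] left=['X'] right=[] parent=Z
Step 3 (up): focus=Z path=0 depth=1 children=['X', 'N'] left=[] right=['P'] parent=G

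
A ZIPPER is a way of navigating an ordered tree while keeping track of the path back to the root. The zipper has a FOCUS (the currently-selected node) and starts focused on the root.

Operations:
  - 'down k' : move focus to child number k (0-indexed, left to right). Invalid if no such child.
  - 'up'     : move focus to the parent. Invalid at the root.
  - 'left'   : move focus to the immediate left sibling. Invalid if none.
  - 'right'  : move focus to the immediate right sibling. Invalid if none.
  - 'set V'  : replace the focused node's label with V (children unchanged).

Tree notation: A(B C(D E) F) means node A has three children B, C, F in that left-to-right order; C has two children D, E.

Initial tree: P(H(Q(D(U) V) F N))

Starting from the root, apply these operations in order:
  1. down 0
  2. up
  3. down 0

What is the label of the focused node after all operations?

Step 1 (down 0): focus=H path=0 depth=1 children=['Q', 'F', 'N'] left=[] right=[] parent=P
Step 2 (up): focus=P path=root depth=0 children=['H'] (at root)
Step 3 (down 0): focus=H path=0 depth=1 children=['Q', 'F', 'N'] left=[] right=[] parent=P

Answer: H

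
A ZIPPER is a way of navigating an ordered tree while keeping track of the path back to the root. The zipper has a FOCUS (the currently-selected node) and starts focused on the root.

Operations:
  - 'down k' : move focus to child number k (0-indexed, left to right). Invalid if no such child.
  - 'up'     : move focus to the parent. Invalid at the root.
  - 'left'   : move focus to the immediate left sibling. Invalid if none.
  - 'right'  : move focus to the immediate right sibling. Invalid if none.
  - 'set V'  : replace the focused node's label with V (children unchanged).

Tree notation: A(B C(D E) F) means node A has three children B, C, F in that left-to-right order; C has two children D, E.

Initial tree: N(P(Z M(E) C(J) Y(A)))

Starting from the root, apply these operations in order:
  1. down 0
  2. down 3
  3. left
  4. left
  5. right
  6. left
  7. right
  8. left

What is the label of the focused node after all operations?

Step 1 (down 0): focus=P path=0 depth=1 children=['Z', 'M', 'C', 'Y'] left=[] right=[] parent=N
Step 2 (down 3): focus=Y path=0/3 depth=2 children=['A'] left=['Z', 'M', 'C'] right=[] parent=P
Step 3 (left): focus=C path=0/2 depth=2 children=['J'] left=['Z', 'M'] right=['Y'] parent=P
Step 4 (left): focus=M path=0/1 depth=2 children=['E'] left=['Z'] right=['C', 'Y'] parent=P
Step 5 (right): focus=C path=0/2 depth=2 children=['J'] left=['Z', 'M'] right=['Y'] parent=P
Step 6 (left): focus=M path=0/1 depth=2 children=['E'] left=['Z'] right=['C', 'Y'] parent=P
Step 7 (right): focus=C path=0/2 depth=2 children=['J'] left=['Z', 'M'] right=['Y'] parent=P
Step 8 (left): focus=M path=0/1 depth=2 children=['E'] left=['Z'] right=['C', 'Y'] parent=P

Answer: M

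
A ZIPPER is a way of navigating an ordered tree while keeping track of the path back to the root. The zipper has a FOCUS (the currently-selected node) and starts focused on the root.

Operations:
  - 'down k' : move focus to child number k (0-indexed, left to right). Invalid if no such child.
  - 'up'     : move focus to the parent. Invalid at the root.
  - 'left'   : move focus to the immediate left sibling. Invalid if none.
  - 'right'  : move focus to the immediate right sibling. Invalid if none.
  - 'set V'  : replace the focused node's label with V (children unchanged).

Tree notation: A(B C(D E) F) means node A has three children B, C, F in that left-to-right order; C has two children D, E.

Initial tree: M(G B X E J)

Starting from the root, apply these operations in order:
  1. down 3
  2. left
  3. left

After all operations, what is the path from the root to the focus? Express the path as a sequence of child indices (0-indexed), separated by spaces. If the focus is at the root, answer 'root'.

Answer: 1

Derivation:
Step 1 (down 3): focus=E path=3 depth=1 children=[] left=['G', 'B', 'X'] right=['J'] parent=M
Step 2 (left): focus=X path=2 depth=1 children=[] left=['G', 'B'] right=['E', 'J'] parent=M
Step 3 (left): focus=B path=1 depth=1 children=[] left=['G'] right=['X', 'E', 'J'] parent=M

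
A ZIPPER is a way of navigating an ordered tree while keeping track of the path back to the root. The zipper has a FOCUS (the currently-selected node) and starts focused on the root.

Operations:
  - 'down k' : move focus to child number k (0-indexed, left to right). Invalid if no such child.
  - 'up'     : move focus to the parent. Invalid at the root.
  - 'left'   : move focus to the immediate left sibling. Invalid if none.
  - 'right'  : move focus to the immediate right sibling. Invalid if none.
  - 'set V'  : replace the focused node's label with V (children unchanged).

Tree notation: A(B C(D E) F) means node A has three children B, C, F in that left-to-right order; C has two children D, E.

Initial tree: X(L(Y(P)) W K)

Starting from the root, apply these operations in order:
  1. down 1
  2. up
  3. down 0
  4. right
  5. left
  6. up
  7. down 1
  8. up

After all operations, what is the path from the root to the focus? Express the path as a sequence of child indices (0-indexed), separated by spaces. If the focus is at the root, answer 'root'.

Step 1 (down 1): focus=W path=1 depth=1 children=[] left=['L'] right=['K'] parent=X
Step 2 (up): focus=X path=root depth=0 children=['L', 'W', 'K'] (at root)
Step 3 (down 0): focus=L path=0 depth=1 children=['Y'] left=[] right=['W', 'K'] parent=X
Step 4 (right): focus=W path=1 depth=1 children=[] left=['L'] right=['K'] parent=X
Step 5 (left): focus=L path=0 depth=1 children=['Y'] left=[] right=['W', 'K'] parent=X
Step 6 (up): focus=X path=root depth=0 children=['L', 'W', 'K'] (at root)
Step 7 (down 1): focus=W path=1 depth=1 children=[] left=['L'] right=['K'] parent=X
Step 8 (up): focus=X path=root depth=0 children=['L', 'W', 'K'] (at root)

Answer: root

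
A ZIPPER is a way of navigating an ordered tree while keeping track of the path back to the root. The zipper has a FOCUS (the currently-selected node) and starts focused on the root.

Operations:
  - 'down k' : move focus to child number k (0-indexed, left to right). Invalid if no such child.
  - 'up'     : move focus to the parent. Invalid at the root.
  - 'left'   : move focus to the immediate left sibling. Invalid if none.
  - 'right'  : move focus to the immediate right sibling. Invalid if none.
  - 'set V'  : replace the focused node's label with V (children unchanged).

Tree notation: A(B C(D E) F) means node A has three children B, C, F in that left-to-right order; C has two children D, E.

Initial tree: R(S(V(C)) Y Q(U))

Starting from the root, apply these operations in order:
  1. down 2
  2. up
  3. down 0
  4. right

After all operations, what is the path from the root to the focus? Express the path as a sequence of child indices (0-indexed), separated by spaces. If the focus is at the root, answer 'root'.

Answer: 1

Derivation:
Step 1 (down 2): focus=Q path=2 depth=1 children=['U'] left=['S', 'Y'] right=[] parent=R
Step 2 (up): focus=R path=root depth=0 children=['S', 'Y', 'Q'] (at root)
Step 3 (down 0): focus=S path=0 depth=1 children=['V'] left=[] right=['Y', 'Q'] parent=R
Step 4 (right): focus=Y path=1 depth=1 children=[] left=['S'] right=['Q'] parent=R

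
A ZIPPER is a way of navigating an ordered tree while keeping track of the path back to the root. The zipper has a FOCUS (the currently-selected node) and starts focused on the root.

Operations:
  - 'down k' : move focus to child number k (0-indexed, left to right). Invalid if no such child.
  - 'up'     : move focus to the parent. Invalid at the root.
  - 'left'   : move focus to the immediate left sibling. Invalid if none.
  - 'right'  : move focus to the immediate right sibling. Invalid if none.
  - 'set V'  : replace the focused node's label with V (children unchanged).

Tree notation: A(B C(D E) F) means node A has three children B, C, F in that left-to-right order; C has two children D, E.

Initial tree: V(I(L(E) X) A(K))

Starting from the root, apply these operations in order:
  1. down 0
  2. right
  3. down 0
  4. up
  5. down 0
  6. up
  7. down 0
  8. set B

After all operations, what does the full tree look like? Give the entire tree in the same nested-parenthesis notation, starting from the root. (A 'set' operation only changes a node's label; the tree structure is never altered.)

Step 1 (down 0): focus=I path=0 depth=1 children=['L', 'X'] left=[] right=['A'] parent=V
Step 2 (right): focus=A path=1 depth=1 children=['K'] left=['I'] right=[] parent=V
Step 3 (down 0): focus=K path=1/0 depth=2 children=[] left=[] right=[] parent=A
Step 4 (up): focus=A path=1 depth=1 children=['K'] left=['I'] right=[] parent=V
Step 5 (down 0): focus=K path=1/0 depth=2 children=[] left=[] right=[] parent=A
Step 6 (up): focus=A path=1 depth=1 children=['K'] left=['I'] right=[] parent=V
Step 7 (down 0): focus=K path=1/0 depth=2 children=[] left=[] right=[] parent=A
Step 8 (set B): focus=B path=1/0 depth=2 children=[] left=[] right=[] parent=A

Answer: V(I(L(E) X) A(B))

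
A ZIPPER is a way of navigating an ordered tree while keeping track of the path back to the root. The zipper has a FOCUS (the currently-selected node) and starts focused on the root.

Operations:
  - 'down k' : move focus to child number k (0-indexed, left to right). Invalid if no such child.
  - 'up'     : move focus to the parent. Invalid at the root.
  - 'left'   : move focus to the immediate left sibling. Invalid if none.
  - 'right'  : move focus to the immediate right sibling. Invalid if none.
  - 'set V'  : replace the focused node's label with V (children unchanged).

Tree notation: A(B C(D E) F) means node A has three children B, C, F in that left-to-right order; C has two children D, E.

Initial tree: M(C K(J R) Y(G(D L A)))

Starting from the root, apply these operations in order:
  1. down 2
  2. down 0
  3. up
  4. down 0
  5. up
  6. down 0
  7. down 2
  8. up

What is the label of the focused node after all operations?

Step 1 (down 2): focus=Y path=2 depth=1 children=['G'] left=['C', 'K'] right=[] parent=M
Step 2 (down 0): focus=G path=2/0 depth=2 children=['D', 'L', 'A'] left=[] right=[] parent=Y
Step 3 (up): focus=Y path=2 depth=1 children=['G'] left=['C', 'K'] right=[] parent=M
Step 4 (down 0): focus=G path=2/0 depth=2 children=['D', 'L', 'A'] left=[] right=[] parent=Y
Step 5 (up): focus=Y path=2 depth=1 children=['G'] left=['C', 'K'] right=[] parent=M
Step 6 (down 0): focus=G path=2/0 depth=2 children=['D', 'L', 'A'] left=[] right=[] parent=Y
Step 7 (down 2): focus=A path=2/0/2 depth=3 children=[] left=['D', 'L'] right=[] parent=G
Step 8 (up): focus=G path=2/0 depth=2 children=['D', 'L', 'A'] left=[] right=[] parent=Y

Answer: G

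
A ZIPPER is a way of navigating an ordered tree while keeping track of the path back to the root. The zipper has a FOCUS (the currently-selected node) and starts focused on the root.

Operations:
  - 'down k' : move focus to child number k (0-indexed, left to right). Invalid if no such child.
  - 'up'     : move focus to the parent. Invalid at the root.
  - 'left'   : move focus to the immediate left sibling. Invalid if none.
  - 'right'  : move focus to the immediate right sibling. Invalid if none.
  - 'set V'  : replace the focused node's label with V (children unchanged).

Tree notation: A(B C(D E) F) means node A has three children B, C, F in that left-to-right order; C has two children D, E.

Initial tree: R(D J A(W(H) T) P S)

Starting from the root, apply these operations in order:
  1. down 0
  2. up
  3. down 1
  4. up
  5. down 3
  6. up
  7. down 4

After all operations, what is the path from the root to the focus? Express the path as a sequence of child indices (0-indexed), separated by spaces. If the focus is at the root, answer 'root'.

Step 1 (down 0): focus=D path=0 depth=1 children=[] left=[] right=['J', 'A', 'P', 'S'] parent=R
Step 2 (up): focus=R path=root depth=0 children=['D', 'J', 'A', 'P', 'S'] (at root)
Step 3 (down 1): focus=J path=1 depth=1 children=[] left=['D'] right=['A', 'P', 'S'] parent=R
Step 4 (up): focus=R path=root depth=0 children=['D', 'J', 'A', 'P', 'S'] (at root)
Step 5 (down 3): focus=P path=3 depth=1 children=[] left=['D', 'J', 'A'] right=['S'] parent=R
Step 6 (up): focus=R path=root depth=0 children=['D', 'J', 'A', 'P', 'S'] (at root)
Step 7 (down 4): focus=S path=4 depth=1 children=[] left=['D', 'J', 'A', 'P'] right=[] parent=R

Answer: 4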